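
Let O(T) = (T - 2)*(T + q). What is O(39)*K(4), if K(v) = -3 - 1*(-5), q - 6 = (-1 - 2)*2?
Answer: 2886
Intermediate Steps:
q = 0 (q = 6 + (-1 - 2)*2 = 6 - 3*2 = 6 - 6 = 0)
K(v) = 2 (K(v) = -3 + 5 = 2)
O(T) = T*(-2 + T) (O(T) = (T - 2)*(T + 0) = (-2 + T)*T = T*(-2 + T))
O(39)*K(4) = (39*(-2 + 39))*2 = (39*37)*2 = 1443*2 = 2886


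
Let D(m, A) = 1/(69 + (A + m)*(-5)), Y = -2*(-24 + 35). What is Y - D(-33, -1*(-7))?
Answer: -4379/199 ≈ -22.005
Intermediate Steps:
Y = -22 (Y = -2*11 = -22)
D(m, A) = 1/(69 - 5*A - 5*m) (D(m, A) = 1/(69 + (-5*A - 5*m)) = 1/(69 - 5*A - 5*m))
Y - D(-33, -1*(-7)) = -22 - (-1)/(-69 + 5*(-1*(-7)) + 5*(-33)) = -22 - (-1)/(-69 + 5*7 - 165) = -22 - (-1)/(-69 + 35 - 165) = -22 - (-1)/(-199) = -22 - (-1)*(-1)/199 = -22 - 1*1/199 = -22 - 1/199 = -4379/199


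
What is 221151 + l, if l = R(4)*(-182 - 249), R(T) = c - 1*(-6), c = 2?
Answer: 217703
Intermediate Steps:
R(T) = 8 (R(T) = 2 - 1*(-6) = 2 + 6 = 8)
l = -3448 (l = 8*(-182 - 249) = 8*(-431) = -3448)
221151 + l = 221151 - 3448 = 217703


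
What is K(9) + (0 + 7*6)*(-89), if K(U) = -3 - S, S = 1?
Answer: -3742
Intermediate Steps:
K(U) = -4 (K(U) = -3 - 1*1 = -3 - 1 = -4)
K(9) + (0 + 7*6)*(-89) = -4 + (0 + 7*6)*(-89) = -4 + (0 + 42)*(-89) = -4 + 42*(-89) = -4 - 3738 = -3742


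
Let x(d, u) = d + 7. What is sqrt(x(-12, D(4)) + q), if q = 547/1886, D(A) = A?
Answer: 3*I*sqrt(1861482)/1886 ≈ 2.1702*I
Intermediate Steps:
x(d, u) = 7 + d
q = 547/1886 (q = 547*(1/1886) = 547/1886 ≈ 0.29003)
sqrt(x(-12, D(4)) + q) = sqrt((7 - 12) + 547/1886) = sqrt(-5 + 547/1886) = sqrt(-8883/1886) = 3*I*sqrt(1861482)/1886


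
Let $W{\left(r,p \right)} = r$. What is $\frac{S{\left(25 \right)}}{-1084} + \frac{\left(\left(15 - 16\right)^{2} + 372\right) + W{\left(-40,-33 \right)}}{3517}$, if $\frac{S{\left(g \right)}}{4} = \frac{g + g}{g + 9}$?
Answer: $\frac{1446206}{16202819} \approx 0.089256$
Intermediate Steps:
$S{\left(g \right)} = \frac{8 g}{9 + g}$ ($S{\left(g \right)} = 4 \frac{g + g}{g + 9} = 4 \frac{2 g}{9 + g} = \frac{8 g}{9 + g}$)
$\frac{S{\left(25 \right)}}{-1084} + \frac{\left(\left(15 - 16\right)^{2} + 372\right) + W{\left(-40,-33 \right)}}{3517} = \frac{8 \cdot 25 \frac{1}{9 + 25}}{-1084} + \frac{\left(\left(15 - 16\right)^{2} + 372\right) - 40}{3517} = 8 \cdot 25 \cdot \frac{1}{34} \left(- \frac{1}{1084}\right) + \left(\left(\left(-1\right)^{2} + 372\right) - 40\right) \frac{1}{3517} = 8 \cdot 25 \cdot \frac{1}{34} \left(- \frac{1}{1084}\right) + \left(\left(1 + 372\right) - 40\right) \frac{1}{3517} = \frac{100}{17} \left(- \frac{1}{1084}\right) + \left(373 - 40\right) \frac{1}{3517} = - \frac{25}{4607} + 333 \cdot \frac{1}{3517} = - \frac{25}{4607} + \frac{333}{3517} = \frac{1446206}{16202819}$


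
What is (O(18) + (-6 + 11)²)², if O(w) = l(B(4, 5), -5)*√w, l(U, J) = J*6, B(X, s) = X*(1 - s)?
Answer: 16825 - 4500*√2 ≈ 10461.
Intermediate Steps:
l(U, J) = 6*J
O(w) = -30*√w (O(w) = (6*(-5))*√w = -30*√w)
(O(18) + (-6 + 11)²)² = (-90*√2 + (-6 + 11)²)² = (-90*√2 + 5²)² = (-90*√2 + 25)² = (25 - 90*√2)²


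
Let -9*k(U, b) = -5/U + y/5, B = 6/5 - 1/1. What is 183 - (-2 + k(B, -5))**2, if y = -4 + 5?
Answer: 369419/2025 ≈ 182.43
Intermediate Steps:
y = 1
B = 1/5 (B = 6*(1/5) - 1*1 = 6/5 - 1 = 1/5 ≈ 0.20000)
k(U, b) = -1/45 + 5/(9*U) (k(U, b) = -(-5/U + 1/5)/9 = -(1/5 - 5/U)/9 = -1/45 + 5/(9*U))
183 - (-2 + k(B, -5))**2 = 183 - (-2 + (25 - 1*1/5)/(45*(1/5)))**2 = 183 - (-2 + (1/45)*5*(25 - 1/5))**2 = 183 - (-2 + (1/45)*5*(124/5))**2 = 183 - (-2 + 124/45)**2 = 183 - (34/45)**2 = 183 - 1*1156/2025 = 183 - 1156/2025 = 369419/2025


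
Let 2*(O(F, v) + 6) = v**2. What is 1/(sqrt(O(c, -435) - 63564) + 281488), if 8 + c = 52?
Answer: 562976/158470926203 - sqrt(124170)/158470926203 ≈ 3.5503e-6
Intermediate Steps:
c = 44 (c = -8 + 52 = 44)
O(F, v) = -6 + v**2/2
1/(sqrt(O(c, -435) - 63564) + 281488) = 1/(sqrt((-6 + (1/2)*(-435)**2) - 63564) + 281488) = 1/(sqrt((-6 + (1/2)*189225) - 63564) + 281488) = 1/(sqrt((-6 + 189225/2) - 63564) + 281488) = 1/(sqrt(189213/2 - 63564) + 281488) = 1/(sqrt(62085/2) + 281488) = 1/(sqrt(124170)/2 + 281488) = 1/(281488 + sqrt(124170)/2)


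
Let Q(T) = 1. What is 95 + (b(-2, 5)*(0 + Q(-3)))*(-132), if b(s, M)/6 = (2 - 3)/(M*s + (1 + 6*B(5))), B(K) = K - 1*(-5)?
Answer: 1879/17 ≈ 110.53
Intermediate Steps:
B(K) = 5 + K (B(K) = K + 5 = 5 + K)
b(s, M) = -6/(61 + M*s) (b(s, M) = 6*((2 - 3)/(M*s + (1 + 6*(5 + 5)))) = 6*(-1/(M*s + (1 + 6*10))) = 6*(-1/(M*s + (1 + 60))) = 6*(-1/(M*s + 61)) = 6*(-1/(61 + M*s)) = -6/(61 + M*s))
95 + (b(-2, 5)*(0 + Q(-3)))*(-132) = 95 + ((-6/(61 + 5*(-2)))*(0 + 1))*(-132) = 95 + (-6/(61 - 10)*1)*(-132) = 95 + (-6/51*1)*(-132) = 95 + (-6*1/51*1)*(-132) = 95 - 2/17*1*(-132) = 95 - 2/17*(-132) = 95 + 264/17 = 1879/17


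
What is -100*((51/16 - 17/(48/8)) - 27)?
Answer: 31975/12 ≈ 2664.6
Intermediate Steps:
-100*((51/16 - 17/(48/8)) - 27) = -100*((51*(1/16) - 17/(48*(⅛))) - 27) = -100*((51/16 - 17/6) - 27) = -100*(17/48 - 27) = -100*(-1279/48) = 31975/12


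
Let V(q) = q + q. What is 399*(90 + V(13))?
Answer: 46284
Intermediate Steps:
V(q) = 2*q
399*(90 + V(13)) = 399*(90 + 2*13) = 399*(90 + 26) = 399*116 = 46284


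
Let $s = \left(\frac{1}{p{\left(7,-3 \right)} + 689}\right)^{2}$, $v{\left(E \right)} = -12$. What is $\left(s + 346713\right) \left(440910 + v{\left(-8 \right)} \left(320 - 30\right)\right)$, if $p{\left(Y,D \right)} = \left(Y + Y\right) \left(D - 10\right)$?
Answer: $\frac{12994912347259780}{85683} \approx 1.5166 \cdot 10^{11}$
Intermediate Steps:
$p{\left(Y,D \right)} = 2 Y \left(-10 + D\right)$
$s = \frac{1}{257049}$ ($s = \left(\frac{1}{2 \cdot 7 \left(-10 - 3\right) + 689}\right)^{2} = \left(\frac{1}{2 \cdot 7 \left(-13\right) + 689}\right)^{2} = \left(\frac{1}{-182 + 689}\right)^{2} = \left(\frac{1}{507}\right)^{2} = \frac{1}{257049} \approx 3.8903 \cdot 10^{-6}$)
$\left(s + 346713\right) \left(440910 + v{\left(-8 \right)} \left(320 - 30\right)\right) = \left(\frac{1}{257049} + 346713\right) \left(440910 - 12 \left(320 - 30\right)\right) = \frac{89122229938 \left(440910 - 3480\right)}{257049} = \frac{89122229938}{257049} \cdot 437430 = \frac{12994912347259780}{85683}$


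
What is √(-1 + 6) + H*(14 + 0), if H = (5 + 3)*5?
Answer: 560 + √5 ≈ 562.24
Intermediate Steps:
H = 40 (H = 8*5 = 40)
√(-1 + 6) + H*(14 + 0) = √(-1 + 6) + 40*(14 + 0) = √5 + 40*14 = √5 + 560 = 560 + √5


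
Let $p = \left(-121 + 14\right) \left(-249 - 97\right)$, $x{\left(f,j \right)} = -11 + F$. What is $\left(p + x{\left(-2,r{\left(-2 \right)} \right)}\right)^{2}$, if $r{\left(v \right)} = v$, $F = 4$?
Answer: $1370110225$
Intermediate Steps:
$x{\left(f,j \right)} = -7$ ($x{\left(f,j \right)} = -11 + 4 = -7$)
$p = 37022$ ($p = \left(-107\right) \left(-346\right) = 37022$)
$\left(p + x{\left(-2,r{\left(-2 \right)} \right)}\right)^{2} = \left(37022 - 7\right)^{2} = 37015^{2} = 1370110225$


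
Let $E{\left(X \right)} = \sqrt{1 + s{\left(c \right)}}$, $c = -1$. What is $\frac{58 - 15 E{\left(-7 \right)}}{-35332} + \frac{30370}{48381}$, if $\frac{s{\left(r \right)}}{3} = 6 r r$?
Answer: $\frac{535113371}{854698746} + \frac{15 \sqrt{19}}{35332} \approx 0.62793$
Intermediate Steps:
$s{\left(r \right)} = 18 r^{2}$ ($s{\left(r \right)} = 3 \cdot 6 r r = 3 \cdot 6 r^{2} = 18 r^{2}$)
$E{\left(X \right)} = \sqrt{19}$ ($E{\left(X \right)} = \sqrt{1 + 18 \left(-1\right)^{2}} = \sqrt{1 + 18 \cdot 1} = \sqrt{1 + 18} = \sqrt{19}$)
$\frac{58 - 15 E{\left(-7 \right)}}{-35332} + \frac{30370}{48381} = \frac{58 - 15 \sqrt{19}}{-35332} + \frac{30370}{48381} = \left(58 - 15 \sqrt{19}\right) \left(- \frac{1}{35332}\right) + 30370 \cdot \frac{1}{48381} = \left(- \frac{29}{17666} + \frac{15 \sqrt{19}}{35332}\right) + \frac{30370}{48381} = \frac{535113371}{854698746} + \frac{15 \sqrt{19}}{35332}$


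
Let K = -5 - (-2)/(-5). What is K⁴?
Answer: 531441/625 ≈ 850.31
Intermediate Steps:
K = -27/5 (K = -5 - (-2)*(-1)/5 = -5 - 1*⅖ = -5 - ⅖ = -27/5 ≈ -5.4000)
K⁴ = (-27/5)⁴ = 531441/625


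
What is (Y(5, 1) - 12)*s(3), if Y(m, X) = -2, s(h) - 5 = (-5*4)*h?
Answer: 770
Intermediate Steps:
s(h) = 5 - 20*h (s(h) = 5 + (-5*4)*h = 5 - 20*h)
(Y(5, 1) - 12)*s(3) = (-2 - 12)*(5 - 20*3) = -14*(5 - 60) = -14*(-55) = 770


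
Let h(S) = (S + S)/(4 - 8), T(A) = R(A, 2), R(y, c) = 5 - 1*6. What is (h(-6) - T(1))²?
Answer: 16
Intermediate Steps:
R(y, c) = -1 (R(y, c) = 5 - 6 = -1)
T(A) = -1
h(S) = -S/2 (h(S) = (2*S)/(-4) = (2*S)*(-¼) = -S/2)
(h(-6) - T(1))² = (-½*(-6) - 1*(-1))² = (3 + 1)² = 4² = 16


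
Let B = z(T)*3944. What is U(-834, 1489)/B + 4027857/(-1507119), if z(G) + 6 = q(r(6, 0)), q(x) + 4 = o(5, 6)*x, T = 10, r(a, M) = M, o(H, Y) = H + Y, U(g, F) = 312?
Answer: -6638704217/2476698890 ≈ -2.6805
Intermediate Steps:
q(x) = -4 + 11*x (q(x) = -4 + (5 + 6)*x = -4 + 11*x)
z(G) = -10 (z(G) = -6 + (-4 + 11*0) = -6 + (-4 + 0) = -6 - 4 = -10)
B = -39440 (B = -10*3944 = -39440)
U(-834, 1489)/B + 4027857/(-1507119) = 312/(-39440) + 4027857/(-1507119) = 312*(-1/39440) + 4027857*(-1/1507119) = -39/4930 - 1342619/502373 = -6638704217/2476698890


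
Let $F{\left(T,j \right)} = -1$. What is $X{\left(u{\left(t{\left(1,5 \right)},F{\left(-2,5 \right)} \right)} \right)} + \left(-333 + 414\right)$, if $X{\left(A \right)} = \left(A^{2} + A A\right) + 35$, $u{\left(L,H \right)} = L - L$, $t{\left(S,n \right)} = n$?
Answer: $116$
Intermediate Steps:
$u{\left(L,H \right)} = 0$
$X{\left(A \right)} = 35 + 2 A^{2}$ ($X{\left(A \right)} = \left(A^{2} + A^{2}\right) + 35 = 2 A^{2} + 35 = 35 + 2 A^{2}$)
$X{\left(u{\left(t{\left(1,5 \right)},F{\left(-2,5 \right)} \right)} \right)} + \left(-333 + 414\right) = \left(35 + 2 \cdot 0^{2}\right) + \left(-333 + 414\right) = \left(35 + 2 \cdot 0\right) + 81 = \left(35 + 0\right) + 81 = 35 + 81 = 116$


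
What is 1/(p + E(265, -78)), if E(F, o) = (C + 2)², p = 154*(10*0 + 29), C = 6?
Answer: 1/4530 ≈ 0.00022075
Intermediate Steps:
p = 4466 (p = 154*(0 + 29) = 154*29 = 4466)
E(F, o) = 64 (E(F, o) = (6 + 2)² = 8² = 64)
1/(p + E(265, -78)) = 1/(4466 + 64) = 1/4530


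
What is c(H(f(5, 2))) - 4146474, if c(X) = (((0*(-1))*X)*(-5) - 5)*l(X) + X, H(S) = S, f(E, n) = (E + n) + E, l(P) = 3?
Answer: -4146477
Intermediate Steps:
f(E, n) = n + 2*E
c(X) = -15 + X (c(X) = (((0*(-1))*X)*(-5) - 5)*3 + X = ((0*X)*(-5) - 5)*3 + X = (0*(-5) - 5)*3 + X = (0 - 5)*3 + X = -5*3 + X = -15 + X)
c(H(f(5, 2))) - 4146474 = (-15 + (2 + 2*5)) - 4146474 = (-15 + (2 + 10)) - 4146474 = (-15 + 12) - 4146474 = -3 - 4146474 = -4146477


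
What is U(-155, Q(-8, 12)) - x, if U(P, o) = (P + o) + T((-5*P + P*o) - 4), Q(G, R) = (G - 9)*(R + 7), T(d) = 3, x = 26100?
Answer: -26575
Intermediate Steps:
Q(G, R) = (-9 + G)*(7 + R)
U(P, o) = 3 + P + o (U(P, o) = (P + o) + 3 = 3 + P + o)
U(-155, Q(-8, 12)) - x = (3 - 155 + (-63 - 9*12 + 7*(-8) - 8*12)) - 1*26100 = (3 - 155 + (-63 - 108 - 56 - 96)) - 26100 = (3 - 155 - 323) - 26100 = -475 - 26100 = -26575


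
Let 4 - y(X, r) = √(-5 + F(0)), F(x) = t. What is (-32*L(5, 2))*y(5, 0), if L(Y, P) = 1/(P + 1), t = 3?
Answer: -128/3 + 32*I*√2/3 ≈ -42.667 + 15.085*I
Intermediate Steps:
F(x) = 3
L(Y, P) = 1/(1 + P)
y(X, r) = 4 - I*√2 (y(X, r) = 4 - √(-5 + 3) = 4 - √(-2) = 4 - I*√2)
(-32*L(5, 2))*y(5, 0) = (-32/(1 + 2))*(4 - I*√2) = (-32/3)*(4 - I*√2) = (-32*⅓)*(4 - I*√2) = -32*(4 - I*√2)/3 = -128/3 + 32*I*√2/3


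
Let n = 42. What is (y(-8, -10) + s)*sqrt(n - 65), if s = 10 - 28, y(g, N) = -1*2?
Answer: -20*I*sqrt(23) ≈ -95.917*I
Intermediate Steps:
y(g, N) = -2
s = -18
(y(-8, -10) + s)*sqrt(n - 65) = (-2 - 18)*sqrt(42 - 65) = -20*I*sqrt(23)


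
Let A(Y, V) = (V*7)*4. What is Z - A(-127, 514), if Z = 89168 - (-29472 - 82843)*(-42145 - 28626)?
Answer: -7948570089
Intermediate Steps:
Z = -7948555697 (Z = 89168 - (-112315)*(-70771) = 89168 - 1*7948644865 = 89168 - 7948644865 = -7948555697)
A(Y, V) = 28*V (A(Y, V) = (7*V)*4 = 28*V)
Z - A(-127, 514) = -7948555697 - 28*514 = -7948555697 - 1*14392 = -7948555697 - 14392 = -7948570089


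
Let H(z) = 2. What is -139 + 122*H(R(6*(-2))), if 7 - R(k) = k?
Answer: 105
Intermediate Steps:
R(k) = 7 - k
-139 + 122*H(R(6*(-2))) = -139 + 122*2 = -139 + 244 = 105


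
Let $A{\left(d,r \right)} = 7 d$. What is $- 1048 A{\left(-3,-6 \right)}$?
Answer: $22008$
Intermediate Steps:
$- 1048 A{\left(-3,-6 \right)} = - 1048 \cdot 7 \left(-3\right) = \left(-1048\right) \left(-21\right) = 22008$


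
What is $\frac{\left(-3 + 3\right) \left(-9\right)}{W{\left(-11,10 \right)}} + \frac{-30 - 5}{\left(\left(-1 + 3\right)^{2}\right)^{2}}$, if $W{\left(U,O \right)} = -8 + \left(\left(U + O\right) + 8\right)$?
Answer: $- \frac{35}{16} \approx -2.1875$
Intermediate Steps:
$W{\left(U,O \right)} = O + U$ ($W{\left(U,O \right)} = -8 + \left(\left(O + U\right) + 8\right) = -8 + \left(8 + O + U\right) = O + U$)
$\frac{\left(-3 + 3\right) \left(-9\right)}{W{\left(-11,10 \right)}} + \frac{-30 - 5}{\left(\left(-1 + 3\right)^{2}\right)^{2}} = \frac{\left(-3 + 3\right) \left(-9\right)}{10 - 11} + \frac{-30 - 5}{\left(\left(-1 + 3\right)^{2}\right)^{2}} = \frac{0 \left(-9\right)}{-1} + \frac{-30 - 5}{\left(2^{2}\right)^{2}} = 0 \left(-1\right) - \frac{35}{4^{2}} = 0 - \frac{35}{16} = - \frac{35}{16}$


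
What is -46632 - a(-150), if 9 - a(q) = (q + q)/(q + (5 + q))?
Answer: -2751759/59 ≈ -46640.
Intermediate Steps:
a(q) = 9 - 2*q/(5 + 2*q) (a(q) = 9 - (q + q)/(q + (5 + q)) = 9 - 2*q/(5 + 2*q))
-46632 - a(-150) = -46632 - (45 + 16*(-150))/(5 + 2*(-150)) = -46632 - (45 - 2400)/(5 - 300) = -46632 - (-2355)/(-295) = -46632 - (-1)*(-2355)/295 = -46632 - 1*471/59 = -46632 - 471/59 = -2751759/59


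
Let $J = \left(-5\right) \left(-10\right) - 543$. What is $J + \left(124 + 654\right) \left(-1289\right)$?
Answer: $-1003335$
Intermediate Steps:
$J = -493$ ($J = 50 - 543 = -493$)
$J + \left(124 + 654\right) \left(-1289\right) = -493 + \left(124 + 654\right) \left(-1289\right) = -493 + 778 \left(-1289\right) = -493 - 1002842 = -1003335$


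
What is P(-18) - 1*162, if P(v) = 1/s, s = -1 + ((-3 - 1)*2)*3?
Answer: -4051/25 ≈ -162.04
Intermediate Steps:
s = -25 (s = -1 - 4*2*3 = -1 - 8*3 = -1 - 24 = -25)
P(v) = -1/25 (P(v) = 1/(-25) = -1/25)
P(-18) - 1*162 = -1/25 - 1*162 = -1/25 - 162 = -4051/25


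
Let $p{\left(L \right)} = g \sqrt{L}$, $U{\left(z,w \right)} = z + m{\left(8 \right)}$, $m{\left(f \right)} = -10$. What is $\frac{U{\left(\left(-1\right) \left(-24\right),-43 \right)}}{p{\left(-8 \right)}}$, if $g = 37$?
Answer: $- \frac{7 i \sqrt{2}}{74} \approx - 0.13378 i$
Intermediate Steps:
$U{\left(z,w \right)} = -10 + z$ ($U{\left(z,w \right)} = z - 10 = -10 + z$)
$p{\left(L \right)} = 37 \sqrt{L}$
$\frac{U{\left(\left(-1\right) \left(-24\right),-43 \right)}}{p{\left(-8 \right)}} = \frac{-10 - -24}{37 \sqrt{-8}} = \frac{-10 + 24}{37 \cdot 2 i \sqrt{2}} = \frac{14}{74 i \sqrt{2}} = 14 \left(- \frac{i \sqrt{2}}{148}\right) = - \frac{7 i \sqrt{2}}{74}$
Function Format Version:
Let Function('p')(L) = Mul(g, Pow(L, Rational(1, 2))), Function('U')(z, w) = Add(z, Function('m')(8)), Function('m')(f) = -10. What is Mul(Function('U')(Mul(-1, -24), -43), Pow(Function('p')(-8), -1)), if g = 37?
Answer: Mul(Rational(-7, 74), I, Pow(2, Rational(1, 2))) ≈ Mul(-0.13378, I)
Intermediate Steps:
Function('U')(z, w) = Add(-10, z) (Function('U')(z, w) = Add(z, -10) = Add(-10, z))
Function('p')(L) = Mul(37, Pow(L, Rational(1, 2)))
Mul(Function('U')(Mul(-1, -24), -43), Pow(Function('p')(-8), -1)) = Mul(Add(-10, Mul(-1, -24)), Pow(Mul(37, Pow(-8, Rational(1, 2))), -1)) = Mul(Add(-10, 24), Pow(Mul(37, Mul(2, I, Pow(2, Rational(1, 2)))), -1)) = Mul(14, Pow(Mul(74, I, Pow(2, Rational(1, 2))), -1)) = Mul(14, Mul(Rational(-1, 148), I, Pow(2, Rational(1, 2)))) = Mul(Rational(-7, 74), I, Pow(2, Rational(1, 2)))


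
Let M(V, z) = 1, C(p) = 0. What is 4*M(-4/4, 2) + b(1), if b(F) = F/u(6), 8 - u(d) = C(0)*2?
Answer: 33/8 ≈ 4.1250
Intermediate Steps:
u(d) = 8 (u(d) = 8 - 0*2 = 8 - 1*0 = 8 + 0 = 8)
b(F) = F/8
4*M(-4/4, 2) + b(1) = 4*1 + (1/8)*1 = 4 + 1/8 = 33/8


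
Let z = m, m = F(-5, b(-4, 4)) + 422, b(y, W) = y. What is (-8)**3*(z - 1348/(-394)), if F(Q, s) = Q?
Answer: -42405376/197 ≈ -2.1526e+5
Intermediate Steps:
m = 417 (m = -5 + 422 = 417)
z = 417
(-8)**3*(z - 1348/(-394)) = (-8)**3*(417 - 1348/(-394)) = -512*(417 - 1348*(-1/394)) = -512*(417 + 674/197) = -512*82823/197 = -42405376/197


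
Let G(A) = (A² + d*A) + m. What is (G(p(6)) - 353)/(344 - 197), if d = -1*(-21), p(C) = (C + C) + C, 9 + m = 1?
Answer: 341/147 ≈ 2.3197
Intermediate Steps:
m = -8 (m = -9 + 1 = -8)
p(C) = 3*C (p(C) = 2*C + C = 3*C)
d = 21
G(A) = -8 + A² + 21*A (G(A) = (A² + 21*A) - 8 = -8 + A² + 21*A)
(G(p(6)) - 353)/(344 - 197) = ((-8 + (3*6)² + 21*(3*6)) - 353)/(344 - 197) = ((-8 + 18² + 21*18) - 353)/147 = ((-8 + 324 + 378) - 353)*(1/147) = (694 - 353)*(1/147) = 341*(1/147) = 341/147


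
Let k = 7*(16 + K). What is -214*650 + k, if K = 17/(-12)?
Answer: -1667975/12 ≈ -1.3900e+5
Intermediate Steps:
K = -17/12 (K = 17*(-1/12) = -17/12 ≈ -1.4167)
k = 1225/12 (k = 7*(16 - 17/12) = 7*(175/12) = 1225/12 ≈ 102.08)
-214*650 + k = -214*650 + 1225/12 = -139100 + 1225/12 = -1667975/12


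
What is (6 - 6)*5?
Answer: 0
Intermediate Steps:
(6 - 6)*5 = 0*5 = 0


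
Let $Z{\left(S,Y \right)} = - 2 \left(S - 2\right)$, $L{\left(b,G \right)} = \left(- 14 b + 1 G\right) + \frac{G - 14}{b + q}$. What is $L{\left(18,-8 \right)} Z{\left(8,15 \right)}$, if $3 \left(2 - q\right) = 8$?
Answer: $\frac{40758}{13} \approx 3135.2$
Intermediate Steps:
$q = - \frac{2}{3}$ ($q = 2 - \frac{8}{3} = - \frac{2}{3} \approx -0.66667$)
$L{\left(b,G \right)} = G - 14 b + \frac{-14 + G}{- \frac{2}{3} + b}$ ($L{\left(b,G \right)} = \left(- 14 b + 1 G\right) + \frac{G - 14}{b - \frac{2}{3}} = \left(- 14 b + G\right) + \frac{-14 + G}{- \frac{2}{3} + b} = \left(G - 14 b\right) + \frac{-14 + G}{- \frac{2}{3} + b} = G - 14 b + \frac{-14 + G}{- \frac{2}{3} + b}$)
$Z{\left(S,Y \right)} = 4 - 2 S$ ($Z{\left(S,Y \right)} = - 2 \left(-2 + S\right) = 4 - 2 S$)
$L{\left(18,-8 \right)} Z{\left(8,15 \right)} = \frac{-42 - 8 - 42 \cdot 18^{2} + 28 \cdot 18 + 3 \left(-8\right) 18}{-2 + 3 \cdot 18} \left(4 - 16\right) = \frac{-42 - 8 - 13608 + 504 - 432}{-2 + 54} \left(4 - 16\right) = \frac{-42 - 8 - 13608 + 504 - 432}{52} \left(-12\right) = \frac{1}{52} \left(-13586\right) \left(-12\right) = \left(- \frac{6793}{26}\right) \left(-12\right) = \frac{40758}{13}$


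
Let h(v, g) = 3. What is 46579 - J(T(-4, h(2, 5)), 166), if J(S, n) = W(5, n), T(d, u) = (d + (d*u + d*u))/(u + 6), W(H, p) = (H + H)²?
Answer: 46479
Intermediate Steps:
W(H, p) = 4*H² (W(H, p) = (2*H)² = 4*H²)
T(d, u) = (d + 2*d*u)/(6 + u)
J(S, n) = 100 (J(S, n) = 4*5² = 4*25 = 100)
46579 - J(T(-4, h(2, 5)), 166) = 46579 - 1*100 = 46579 - 100 = 46479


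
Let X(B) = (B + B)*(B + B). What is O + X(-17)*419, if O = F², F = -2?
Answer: 484368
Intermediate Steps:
O = 4 (O = (-2)² = 4)
X(B) = 4*B² (X(B) = (2*B)*(2*B) = 4*B²)
O + X(-17)*419 = 4 + (4*(-17)²)*419 = 4 + (4*289)*419 = 4 + 1156*419 = 4 + 484364 = 484368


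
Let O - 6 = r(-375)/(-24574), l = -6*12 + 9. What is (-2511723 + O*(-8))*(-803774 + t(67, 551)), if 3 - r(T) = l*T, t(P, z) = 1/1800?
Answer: 992250153244697183/491480 ≈ 2.0189e+12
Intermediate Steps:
l = -63 (l = -72 + 9 = -63)
t(P, z) = 1/1800
r(T) = 3 + 63*T (r(T) = 3 - (-63)*T = 3 + 63*T)
O = 85533/12287 (O = 6 + (3 + 63*(-375))/(-24574) = 6 + (3 - 23625)*(-1/24574) = 6 - 23622*(-1/24574) = 6 + 11811/12287 = 85533/12287 ≈ 6.9613)
(-2511723 + O*(-8))*(-803774 + t(67, 551)) = (-2511723 + (85533/12287)*(-8))*(-803774 + 1/1800) = (-2511723 - 684264/12287)*(-1446793199/1800) = -30862224765/12287*(-1446793199/1800) = 992250153244697183/491480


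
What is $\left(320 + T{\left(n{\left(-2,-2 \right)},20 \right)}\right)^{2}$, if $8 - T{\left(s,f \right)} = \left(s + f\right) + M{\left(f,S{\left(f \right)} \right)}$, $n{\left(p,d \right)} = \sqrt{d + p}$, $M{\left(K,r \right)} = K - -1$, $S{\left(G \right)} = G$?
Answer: $82365 - 1148 i \approx 82365.0 - 1148.0 i$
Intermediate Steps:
$M{\left(K,r \right)} = 1 + K$ ($M{\left(K,r \right)} = K + 1 = 1 + K$)
$T{\left(s,f \right)} = 7 - s - 2 f$ ($T{\left(s,f \right)} = 8 - \left(\left(s + f\right) + \left(1 + f\right)\right) = 8 - \left(\left(f + s\right) + \left(1 + f\right)\right) = 8 - \left(1 + s + 2 f\right) = 7 - s - 2 f$)
$\left(320 + T{\left(n{\left(-2,-2 \right)},20 \right)}\right)^{2} = \left(320 - \left(33 + \sqrt{-2 - 2}\right)\right)^{2} = \left(320 - \left(33 + \sqrt{-4}\right)\right)^{2} = \left(320 - \left(33 + 2 i\right)\right)^{2} = \left(287 - 2 i\right)^{2}$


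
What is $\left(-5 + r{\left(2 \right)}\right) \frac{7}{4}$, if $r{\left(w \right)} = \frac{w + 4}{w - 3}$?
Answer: $- \frac{77}{4} \approx -19.25$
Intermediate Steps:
$r{\left(w \right)} = \frac{4 + w}{-3 + w}$
$\left(-5 + r{\left(2 \right)}\right) \frac{7}{4} = \left(-5 + \frac{4 + 2}{-3 + 2}\right) \frac{7}{4} = \left(-5 + \frac{1}{-1} \cdot 6\right) 7 \cdot \frac{1}{4} = \left(-5 - 6\right) \frac{7}{4} = \left(-11\right) \frac{7}{4} = - \frac{77}{4}$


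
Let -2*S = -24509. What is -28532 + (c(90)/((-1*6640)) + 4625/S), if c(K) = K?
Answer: -464323161813/16273976 ≈ -28532.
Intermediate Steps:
S = 24509/2 (S = -1/2*(-24509) = 24509/2 ≈ 12255.)
-28532 + (c(90)/((-1*6640)) + 4625/S) = -28532 + (90/((-1*6640)) + 4625/(24509/2)) = -28532 + (90/(-6640) + 4625*(2/24509)) = -28532 + (90*(-1/6640) + 9250/24509) = -28532 + (-9/664 + 9250/24509) = -28532 + 5921419/16273976 = -464323161813/16273976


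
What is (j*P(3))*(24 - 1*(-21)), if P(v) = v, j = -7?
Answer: -945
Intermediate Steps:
(j*P(3))*(24 - 1*(-21)) = (-7*3)*(24 - 1*(-21)) = -21*(24 + 21) = -21*45 = -945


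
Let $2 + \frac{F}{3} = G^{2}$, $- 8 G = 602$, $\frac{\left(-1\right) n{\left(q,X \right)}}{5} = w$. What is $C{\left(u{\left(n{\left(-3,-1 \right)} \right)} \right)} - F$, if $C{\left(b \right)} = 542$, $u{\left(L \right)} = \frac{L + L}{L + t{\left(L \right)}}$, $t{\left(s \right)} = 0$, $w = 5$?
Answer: $- \frac{263035}{16} \approx -16440.0$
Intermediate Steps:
$n{\left(q,X \right)} = -25$ ($n{\left(q,X \right)} = \left(-5\right) 5 = -25$)
$u{\left(L \right)} = 2$ ($u{\left(L \right)} = \frac{L + L}{L + 0} = \frac{2 L}{L} = 2$)
$G = - \frac{301}{4}$ ($G = \left(- \frac{1}{8}\right) 602 = - \frac{301}{4} \approx -75.25$)
$F = \frac{271707}{16}$ ($F = -6 + 3 \left(- \frac{301}{4}\right)^{2} = -6 + 3 \cdot \frac{90601}{16} = -6 + \frac{271803}{16} = \frac{271707}{16} \approx 16982.0$)
$C{\left(u{\left(n{\left(-3,-1 \right)} \right)} \right)} - F = 542 - \frac{271707}{16} = - \frac{263035}{16}$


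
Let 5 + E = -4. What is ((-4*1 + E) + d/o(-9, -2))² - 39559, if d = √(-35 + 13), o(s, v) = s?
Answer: -3190612/81 + 26*I*√22/9 ≈ -39390.0 + 13.55*I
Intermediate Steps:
E = -9 (E = -5 - 4 = -9)
d = I*√22 (d = √(-22) = I*√22 ≈ 4.6904*I)
((-4*1 + E) + d/o(-9, -2))² - 39559 = ((-4*1 - 9) + (I*√22)/(-9))² - 39559 = ((-4 - 9) + (I*√22)*(-⅑))² - 39559 = (-13 - I*√22/9)² - 39559 = -39559 + (-13 - I*√22/9)²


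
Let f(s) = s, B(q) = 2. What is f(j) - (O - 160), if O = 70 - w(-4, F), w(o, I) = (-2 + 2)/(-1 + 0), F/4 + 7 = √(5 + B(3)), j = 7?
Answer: 97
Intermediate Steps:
F = -28 + 4*√7 (F = -28 + 4*√(5 + 2) = -28 + 4*√7 ≈ -17.417)
w(o, I) = 0 (w(o, I) = 0/(-1) = 0*(-1) = 0)
O = 70 (O = 70 - 1*0 = 70 + 0 = 70)
f(j) - (O - 160) = 7 - (70 - 160) = 7 - 1*(-90) = 7 + 90 = 97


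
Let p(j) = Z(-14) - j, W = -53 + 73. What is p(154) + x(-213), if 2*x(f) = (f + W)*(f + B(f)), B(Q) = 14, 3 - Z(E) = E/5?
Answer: 190553/10 ≈ 19055.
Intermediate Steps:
Z(E) = 3 - E/5
W = 20
p(j) = 29/5 - j (p(j) = (3 - ⅕*(-14)) - j = (3 + 14/5) - j = 29/5 - j)
x(f) = (14 + f)*(20 + f)/2 (x(f) = ((f + 20)*(f + 14))/2 = ((20 + f)*(14 + f))/2 = ((14 + f)*(20 + f))/2 = (14 + f)*(20 + f)/2)
p(154) + x(-213) = (29/5 - 1*154) + (140 + (½)*(-213)² + 17*(-213)) = (29/5 - 154) + (140 + (½)*45369 - 3621) = -741/5 + (140 + 45369/2 - 3621) = -741/5 + 38407/2 = 190553/10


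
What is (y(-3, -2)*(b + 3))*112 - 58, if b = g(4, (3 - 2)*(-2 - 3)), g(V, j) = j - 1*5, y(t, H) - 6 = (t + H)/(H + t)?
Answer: -5546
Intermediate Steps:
y(t, H) = 7 (y(t, H) = 6 + (t + H)/(H + t) = 6 + (H + t)/(H + t) = 6 + 1 = 7)
g(V, j) = -5 + j (g(V, j) = j - 5 = -5 + j)
b = -10 (b = -5 + (3 - 2)*(-2 - 3) = -5 + 1*(-5) = -5 - 5 = -10)
(y(-3, -2)*(b + 3))*112 - 58 = (7*(-10 + 3))*112 - 58 = (7*(-7))*112 - 58 = -49*112 - 58 = -5488 - 58 = -5546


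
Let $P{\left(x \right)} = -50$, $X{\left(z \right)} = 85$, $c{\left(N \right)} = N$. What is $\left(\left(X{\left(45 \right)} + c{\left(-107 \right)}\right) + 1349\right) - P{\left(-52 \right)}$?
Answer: $1377$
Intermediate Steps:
$\left(\left(X{\left(45 \right)} + c{\left(-107 \right)}\right) + 1349\right) - P{\left(-52 \right)} = \left(\left(85 - 107\right) + 1349\right) - -50 = \left(-22 + 1349\right) + 50 = 1327 + 50 = 1377$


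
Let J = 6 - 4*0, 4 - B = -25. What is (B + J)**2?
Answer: 1225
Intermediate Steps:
B = 29 (B = 4 - 1*(-25) = 4 + 25 = 29)
J = 6 (J = 6 + 0 = 6)
(B + J)**2 = (29 + 6)**2 = 35**2 = 1225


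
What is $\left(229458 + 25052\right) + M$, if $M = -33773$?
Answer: $220737$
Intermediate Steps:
$\left(229458 + 25052\right) + M = \left(229458 + 25052\right) - 33773 = 254510 - 33773 = 220737$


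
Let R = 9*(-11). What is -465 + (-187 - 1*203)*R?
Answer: 38145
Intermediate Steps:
R = -99
-465 + (-187 - 1*203)*R = -465 + (-187 - 1*203)*(-99) = -465 + (-187 - 203)*(-99) = -465 - 390*(-99) = -465 + 38610 = 38145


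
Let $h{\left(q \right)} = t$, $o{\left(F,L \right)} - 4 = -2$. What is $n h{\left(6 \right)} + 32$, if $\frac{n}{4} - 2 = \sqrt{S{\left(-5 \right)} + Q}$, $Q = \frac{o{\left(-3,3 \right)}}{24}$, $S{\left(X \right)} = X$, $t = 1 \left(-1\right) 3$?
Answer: $8 - 2 i \sqrt{177} \approx 8.0 - 26.608 i$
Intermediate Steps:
$o{\left(F,L \right)} = 2$ ($o{\left(F,L \right)} = 4 - 2 = 2$)
$t = -3$ ($t = \left(-1\right) 3 = -3$)
$h{\left(q \right)} = -3$
$Q = \frac{1}{12}$ ($Q = \frac{2}{24} = 2 \cdot \frac{1}{24} = \frac{1}{12} \approx 0.083333$)
$n = 8 + \frac{2 i \sqrt{177}}{3}$ ($n = 8 + 4 \sqrt{-5 + \frac{1}{12}} = 8 + 4 \sqrt{- \frac{59}{12}} = 8 + 4 \frac{i \sqrt{177}}{6} = 8 + \frac{2 i \sqrt{177}}{3} \approx 8.0 + 8.8694 i$)
$n h{\left(6 \right)} + 32 = \left(8 + \frac{2 i \sqrt{177}}{3}\right) \left(-3\right) + 32 = \left(-24 - 2 i \sqrt{177}\right) + 32 = 8 - 2 i \sqrt{177}$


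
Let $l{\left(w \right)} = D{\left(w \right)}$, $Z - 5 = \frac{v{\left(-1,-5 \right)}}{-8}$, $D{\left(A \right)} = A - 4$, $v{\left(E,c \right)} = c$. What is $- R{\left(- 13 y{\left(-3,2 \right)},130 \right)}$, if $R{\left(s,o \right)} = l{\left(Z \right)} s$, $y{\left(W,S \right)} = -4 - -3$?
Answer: $- \frac{169}{8} \approx -21.125$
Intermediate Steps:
$y{\left(W,S \right)} = -1$ ($y{\left(W,S \right)} = -4 + 3 = -1$)
$D{\left(A \right)} = -4 + A$
$Z = \frac{45}{8}$ ($Z = 5 - \frac{5}{-8} = 5 - - \frac{5}{8} = 5 + \frac{5}{8} = \frac{45}{8} \approx 5.625$)
$l{\left(w \right)} = -4 + w$
$R{\left(s,o \right)} = \frac{13 s}{8}$ ($R{\left(s,o \right)} = \left(-4 + \frac{45}{8}\right) s = \frac{13 s}{8}$)
$- R{\left(- 13 y{\left(-3,2 \right)},130 \right)} = - \frac{13 \left(\left(-13\right) \left(-1\right)\right)}{8} = - \frac{13 \cdot 13}{8} = \left(-1\right) \frac{169}{8} = - \frac{169}{8}$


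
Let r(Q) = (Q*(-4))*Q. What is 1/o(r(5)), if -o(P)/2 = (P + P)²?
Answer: -1/80000 ≈ -1.2500e-5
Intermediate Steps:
r(Q) = -4*Q² (r(Q) = (-4*Q)*Q = -4*Q²)
o(P) = -8*P² (o(P) = -2*(P + P)² = -2*4*P² = -8*P²)
1/o(r(5)) = 1/(-8*(-4*5²)²) = 1/(-8*(-4*25)²) = 1/(-8*(-100)²) = 1/(-8*10000) = 1/(-80000) = -1/80000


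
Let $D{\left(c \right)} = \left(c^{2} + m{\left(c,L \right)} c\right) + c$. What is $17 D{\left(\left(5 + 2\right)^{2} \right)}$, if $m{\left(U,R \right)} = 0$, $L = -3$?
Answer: $41650$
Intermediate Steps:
$D{\left(c \right)} = c + c^{2}$ ($D{\left(c \right)} = \left(c^{2} + 0 c\right) + c = \left(c^{2} + 0\right) + c = c^{2} + c = c + c^{2}$)
$17 D{\left(\left(5 + 2\right)^{2} \right)} = 17 \left(5 + 2\right)^{2} \left(1 + \left(5 + 2\right)^{2}\right) = 17 \cdot 7^{2} \left(1 + 7^{2}\right) = 17 \cdot 49 \left(1 + 49\right) = 17 \cdot 49 \cdot 50 = 17 \cdot 2450 = 41650$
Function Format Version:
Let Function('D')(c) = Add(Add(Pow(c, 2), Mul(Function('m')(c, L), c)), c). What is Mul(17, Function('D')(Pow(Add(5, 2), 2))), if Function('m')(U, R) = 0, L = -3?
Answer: 41650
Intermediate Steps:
Function('D')(c) = Add(c, Pow(c, 2)) (Function('D')(c) = Add(Add(Pow(c, 2), Mul(0, c)), c) = Add(Add(Pow(c, 2), 0), c) = Add(Pow(c, 2), c) = Add(c, Pow(c, 2)))
Mul(17, Function('D')(Pow(Add(5, 2), 2))) = Mul(17, Mul(Pow(Add(5, 2), 2), Add(1, Pow(Add(5, 2), 2)))) = Mul(17, Mul(Pow(7, 2), Add(1, Pow(7, 2)))) = Mul(17, Mul(49, Add(1, 49))) = Mul(17, Mul(49, 50)) = Mul(17, 2450) = 41650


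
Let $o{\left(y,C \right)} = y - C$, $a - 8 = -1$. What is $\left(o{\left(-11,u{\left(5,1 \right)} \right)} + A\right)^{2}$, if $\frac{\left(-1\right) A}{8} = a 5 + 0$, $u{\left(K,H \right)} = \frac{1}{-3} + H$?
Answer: $\frac{765625}{9} \approx 85070.0$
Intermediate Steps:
$a = 7$ ($a = 8 - 1 = 7$)
$u{\left(K,H \right)} = - \frac{1}{3} + H$
$A = -280$ ($A = - 8 \left(7 \cdot 5 + 0\right) = - 8 \left(35 + 0\right) = \left(-8\right) 35 = -280$)
$\left(o{\left(-11,u{\left(5,1 \right)} \right)} + A\right)^{2} = \left(\left(-11 - \left(- \frac{1}{3} + 1\right)\right) - 280\right)^{2} = \left(\left(-11 - \frac{2}{3}\right) - 280\right)^{2} = \left(- \frac{35}{3} - 280\right)^{2} = \left(- \frac{875}{3}\right)^{2} = \frac{765625}{9}$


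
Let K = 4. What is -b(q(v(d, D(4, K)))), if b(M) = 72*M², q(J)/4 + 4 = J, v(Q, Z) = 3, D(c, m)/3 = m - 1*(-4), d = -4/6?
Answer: -1152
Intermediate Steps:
d = -⅔ (d = -4*⅙ = -⅔ ≈ -0.66667)
D(c, m) = 12 + 3*m (D(c, m) = 3*(m - 1*(-4)) = 3*(m + 4) = 3*(4 + m) = 12 + 3*m)
q(J) = -16 + 4*J
-b(q(v(d, D(4, K)))) = -72*(-16 + 4*3)² = -72*(-16 + 12)² = -72*(-4)² = -72*16 = -1*1152 = -1152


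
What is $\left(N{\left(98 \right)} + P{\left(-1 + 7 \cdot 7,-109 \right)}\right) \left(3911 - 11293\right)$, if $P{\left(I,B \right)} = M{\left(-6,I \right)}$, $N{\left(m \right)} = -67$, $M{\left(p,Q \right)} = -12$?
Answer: $583178$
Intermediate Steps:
$P{\left(I,B \right)} = -12$
$\left(N{\left(98 \right)} + P{\left(-1 + 7 \cdot 7,-109 \right)}\right) \left(3911 - 11293\right) = \left(-67 - 12\right) \left(3911 - 11293\right) = \left(-79\right) \left(-7382\right) = 583178$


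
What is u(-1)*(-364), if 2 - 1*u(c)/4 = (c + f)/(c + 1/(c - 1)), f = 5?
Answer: -20384/3 ≈ -6794.7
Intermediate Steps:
u(c) = 8 - 4*(5 + c)/(c + 1/(-1 + c)) (u(c) = 8 - 4*(c + 5)/(c + 1/(c - 1)) = 8 - 4*(5 + c)/(c + 1/(-1 + c)))
u(-1)*(-364) = (4*(7 + (-1)² - 6*(-1))/(1 + (-1)² - 1*(-1)))*(-364) = (4*(7 + 1 + 6)/(1 + 1 + 1))*(-364) = (4*14/3)*(-364) = (4*(⅓)*14)*(-364) = (56/3)*(-364) = -20384/3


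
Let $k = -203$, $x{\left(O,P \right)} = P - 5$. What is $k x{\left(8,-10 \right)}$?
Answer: $3045$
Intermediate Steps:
$x{\left(O,P \right)} = -5 + P$ ($x{\left(O,P \right)} = P - 5 = -5 + P$)
$k x{\left(8,-10 \right)} = - 203 \left(-5 - 10\right) = \left(-203\right) \left(-15\right) = 3045$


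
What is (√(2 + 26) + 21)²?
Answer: 469 + 84*√7 ≈ 691.24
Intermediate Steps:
(√(2 + 26) + 21)² = (√28 + 21)² = (2*√7 + 21)² = (21 + 2*√7)²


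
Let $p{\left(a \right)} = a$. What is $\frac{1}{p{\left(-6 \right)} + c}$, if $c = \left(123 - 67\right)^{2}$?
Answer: $\frac{1}{3130} \approx 0.00031949$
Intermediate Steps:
$c = 3136$ ($c = 56^{2} = 3136$)
$\frac{1}{p{\left(-6 \right)} + c} = \frac{1}{-6 + 3136} = \frac{1}{3130}$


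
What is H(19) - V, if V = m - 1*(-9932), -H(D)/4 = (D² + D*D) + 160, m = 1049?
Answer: -14509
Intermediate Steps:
H(D) = -640 - 8*D² (H(D) = -4*((D² + D*D) + 160) = -4*((D² + D²) + 160) = -4*(2*D² + 160) = -4*(160 + 2*D²) = -640 - 8*D²)
V = 10981 (V = 1049 - 1*(-9932) = 1049 + 9932 = 10981)
H(19) - V = (-640 - 8*19²) - 1*10981 = (-640 - 8*361) - 10981 = (-640 - 2888) - 10981 = -3528 - 10981 = -14509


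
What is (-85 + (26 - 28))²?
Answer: 7569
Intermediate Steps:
(-85 + (26 - 28))² = (-85 - 2)² = (-87)² = 7569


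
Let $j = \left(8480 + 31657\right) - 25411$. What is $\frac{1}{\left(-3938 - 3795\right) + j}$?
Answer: $\frac{1}{6993} \approx 0.000143$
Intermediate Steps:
$j = 14726$ ($j = 40137 - 25411 = 14726$)
$\frac{1}{\left(-3938 - 3795\right) + j} = \frac{1}{\left(-3938 - 3795\right) + 14726} = \frac{1}{-7733 + 14726} = \frac{1}{6993}$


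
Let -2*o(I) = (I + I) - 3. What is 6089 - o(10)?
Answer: 12195/2 ≈ 6097.5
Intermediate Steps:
o(I) = 3/2 - I (o(I) = -((I + I) - 3)/2 = -(2*I - 3)/2 = -(-3 + 2*I)/2 = 3/2 - I)
6089 - o(10) = 6089 - (3/2 - 1*10) = 6089 - (3/2 - 10) = 6089 - 1*(-17/2) = 6089 + 17/2 = 12195/2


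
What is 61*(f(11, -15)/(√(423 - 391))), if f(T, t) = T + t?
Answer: -61*√2/2 ≈ -43.134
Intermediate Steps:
61*(f(11, -15)/(√(423 - 391))) = 61*((11 - 15)/(√(423 - 391))) = 61*(-4*√2/8) = 61*(-√2/2) = -61*√2/2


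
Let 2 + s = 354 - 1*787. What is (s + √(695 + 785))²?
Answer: 190705 - 1740*√370 ≈ 1.5724e+5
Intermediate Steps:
s = -435 (s = -2 + (354 - 1*787) = -2 + (354 - 787) = -2 - 433 = -435)
(s + √(695 + 785))² = (-435 + √(695 + 785))² = (-435 + √1480)² = (-435 + 2*√370)²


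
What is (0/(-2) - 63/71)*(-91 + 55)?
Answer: 2268/71 ≈ 31.944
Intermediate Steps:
(0/(-2) - 63/71)*(-91 + 55) = (0*(-½) - 63*1/71)*(-36) = (0 - 63/71)*(-36) = -63/71*(-36) = 2268/71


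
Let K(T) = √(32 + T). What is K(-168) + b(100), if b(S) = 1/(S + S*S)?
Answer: 1/10100 + 2*I*√34 ≈ 9.901e-5 + 11.662*I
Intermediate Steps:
b(S) = 1/(S + S²)
K(-168) + b(100) = √(32 - 168) + 1/(100*(1 + 100)) = √(-136) + (1/100)/101 = 2*I*√34 + (1/100)*(1/101) = 2*I*√34 + 1/10100 = 1/10100 + 2*I*√34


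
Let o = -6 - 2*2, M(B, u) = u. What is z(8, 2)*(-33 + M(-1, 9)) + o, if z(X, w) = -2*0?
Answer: -10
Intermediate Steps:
z(X, w) = 0
o = -10 (o = -6 - 4 = -10)
z(8, 2)*(-33 + M(-1, 9)) + o = 0*(-33 + 9) - 10 = 0*(-24) - 10 = 0 - 10 = -10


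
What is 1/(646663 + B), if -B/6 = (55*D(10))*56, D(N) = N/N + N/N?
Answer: 1/609703 ≈ 1.6401e-6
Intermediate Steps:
D(N) = 2 (D(N) = 1 + 1 = 2)
B = -36960 (B = -6*55*2*56 = -660*56 = -6*6160 = -36960)
1/(646663 + B) = 1/(646663 - 36960) = 1/609703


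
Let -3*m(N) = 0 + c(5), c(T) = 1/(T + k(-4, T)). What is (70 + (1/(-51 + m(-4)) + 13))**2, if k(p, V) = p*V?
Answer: 36235787449/5262436 ≈ 6885.7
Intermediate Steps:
k(p, V) = V*p
c(T) = -1/(3*T) (c(T) = 1/(T + T*(-4)) = 1/(T - 4*T) = 1/(-3*T) = -1/(3*T))
m(N) = 1/45 (m(N) = -(0 - 1/3/5)/3 = -(0 - 1/3*1/5)/3 = -(0 - 1/15)/3 = -1/3*(-1/15) = 1/45)
(70 + (1/(-51 + m(-4)) + 13))**2 = (70 + (1/(-51 + 1/45) + 13))**2 = (70 + (1/(-2294/45) + 13))**2 = (70 + (-45/2294 + 13))**2 = (70 + 29777/2294)**2 = (190357/2294)**2 = 36235787449/5262436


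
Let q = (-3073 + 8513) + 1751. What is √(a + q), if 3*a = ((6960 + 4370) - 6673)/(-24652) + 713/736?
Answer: 407*√949779930/147912 ≈ 84.801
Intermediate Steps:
q = 7191 (q = 5440 + 1751 = 7191)
a = 153797/591648 (a = (((6960 + 4370) - 6673)/(-24652) + 713/736)/3 = ((11330 - 6673)*(-1/24652) + 713*(1/736))/3 = (4657*(-1/24652) + 31/32)/3 = (-4657/24652 + 31/32)/3 = (⅓)*(153797/197216) = 153797/591648 ≈ 0.25995)
√(a + q) = √(153797/591648 + 7191) = √(4254694565/591648) = 407*√949779930/147912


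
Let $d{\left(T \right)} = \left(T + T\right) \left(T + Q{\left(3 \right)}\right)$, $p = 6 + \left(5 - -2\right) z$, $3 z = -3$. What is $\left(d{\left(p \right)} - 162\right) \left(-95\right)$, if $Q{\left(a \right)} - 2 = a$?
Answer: $16150$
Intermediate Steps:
$Q{\left(a \right)} = 2 + a$
$z = -1$ ($z = \frac{1}{3} \left(-3\right) = -1$)
$p = -1$ ($p = 6 + \left(5 - -2\right) \left(-1\right) = 6 + \left(5 + 2\right) \left(-1\right) = 6 + 7 \left(-1\right) = 6 - 7 = -1$)
$d{\left(T \right)} = 2 T \left(5 + T\right)$ ($d{\left(T \right)} = \left(T + T\right) \left(T + \left(2 + 3\right)\right) = 2 T \left(T + 5\right) = 2 T \left(5 + T\right)$)
$\left(d{\left(p \right)} - 162\right) \left(-95\right) = \left(2 \left(-1\right) \left(5 - 1\right) - 162\right) \left(-95\right) = \left(2 \left(-1\right) 4 - 162\right) \left(-95\right) = \left(-8 - 162\right) \left(-95\right) = \left(-170\right) \left(-95\right) = 16150$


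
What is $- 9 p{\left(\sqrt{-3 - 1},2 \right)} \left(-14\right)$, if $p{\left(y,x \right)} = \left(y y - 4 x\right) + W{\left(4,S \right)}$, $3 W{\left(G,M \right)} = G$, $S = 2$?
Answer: $-1344$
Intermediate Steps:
$W{\left(G,M \right)} = \frac{G}{3}$
$p{\left(y,x \right)} = \frac{4}{3} + y^{2} - 4 x$ ($p{\left(y,x \right)} = \left(y y - 4 x\right) + \frac{1}{3} \cdot 4 = \left(y^{2} - 4 x\right) + \frac{4}{3} = \frac{4}{3} + y^{2} - 4 x$)
$- 9 p{\left(\sqrt{-3 - 1},2 \right)} \left(-14\right) = - 9 \left(\frac{4}{3} + \left(\sqrt{-3 - 1}\right)^{2} - 8\right) \left(-14\right) = - 9 \left(\frac{4}{3} + \left(\sqrt{-4}\right)^{2} - 8\right) \left(-14\right) = - 9 \left(\frac{4}{3} + \left(2 i\right)^{2} - 8\right) \left(-14\right) = - 9 \left(\frac{4}{3} - 4 - 8\right) \left(-14\right) = \left(-9\right) \left(- \frac{32}{3}\right) \left(-14\right) = 96 \left(-14\right) = -1344$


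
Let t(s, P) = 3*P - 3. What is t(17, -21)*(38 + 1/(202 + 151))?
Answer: -885390/353 ≈ -2508.2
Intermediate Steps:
t(s, P) = -3 + 3*P
t(17, -21)*(38 + 1/(202 + 151)) = (-3 + 3*(-21))*(38 + 1/(202 + 151)) = (-3 - 63)*(38 + 1/353) = -66*(38 + 1/353) = -66*13415/353 = -885390/353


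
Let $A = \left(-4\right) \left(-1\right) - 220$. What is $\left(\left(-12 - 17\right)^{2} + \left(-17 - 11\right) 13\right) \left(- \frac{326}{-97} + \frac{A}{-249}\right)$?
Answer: $\frac{16238034}{8051} \approx 2016.9$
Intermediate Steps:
$A = -216$ ($A = 4 - 220 = -216$)
$\left(\left(-12 - 17\right)^{2} + \left(-17 - 11\right) 13\right) \left(- \frac{326}{-97} + \frac{A}{-249}\right) = \left(\left(-12 - 17\right)^{2} + \left(-17 - 11\right) 13\right) \left(- \frac{326}{-97} - \frac{216}{-249}\right) = \left(\left(-29\right)^{2} - 364\right) \left(\left(-326\right) \left(- \frac{1}{97}\right) - - \frac{72}{83}\right) = \left(841 - 364\right) \left(\frac{326}{97} + \frac{72}{83}\right) = 477 \cdot \frac{34042}{8051} = \frac{16238034}{8051}$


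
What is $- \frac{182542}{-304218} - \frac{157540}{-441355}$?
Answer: $\frac{12849232813}{13426813539} \approx 0.95698$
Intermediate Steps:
$- \frac{182542}{-304218} - \frac{157540}{-441355} = \left(-182542\right) \left(- \frac{1}{304218}\right) - - \frac{31508}{88271} = \frac{91271}{152109} + \frac{31508}{88271} = \frac{12849232813}{13426813539}$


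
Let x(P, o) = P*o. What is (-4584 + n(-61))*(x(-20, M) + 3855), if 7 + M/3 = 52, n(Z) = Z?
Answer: -5364975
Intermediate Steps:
M = 135 (M = -21 + 3*52 = -21 + 156 = 135)
(-4584 + n(-61))*(x(-20, M) + 3855) = (-4584 - 61)*(-20*135 + 3855) = -4645*(-2700 + 3855) = -4645*1155 = -5364975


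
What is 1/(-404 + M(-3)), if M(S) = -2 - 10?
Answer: -1/416 ≈ -0.0024038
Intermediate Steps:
M(S) = -12
1/(-404 + M(-3)) = 1/(-404 - 12) = 1/(-416) = -1/416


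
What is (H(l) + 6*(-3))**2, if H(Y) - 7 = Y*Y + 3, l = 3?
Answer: 1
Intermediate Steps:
H(Y) = 10 + Y**2 (H(Y) = 7 + (Y*Y + 3) = 7 + (Y**2 + 3) = 7 + (3 + Y**2) = 10 + Y**2)
(H(l) + 6*(-3))**2 = ((10 + 3**2) + 6*(-3))**2 = ((10 + 9) - 18)**2 = (19 - 18)**2 = 1**2 = 1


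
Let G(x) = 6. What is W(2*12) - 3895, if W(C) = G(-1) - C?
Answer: -3913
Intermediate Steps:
W(C) = 6 - C
W(2*12) - 3895 = (6 - 2*12) - 3895 = (6 - 1*24) - 3895 = (6 - 24) - 3895 = -18 - 3895 = -3913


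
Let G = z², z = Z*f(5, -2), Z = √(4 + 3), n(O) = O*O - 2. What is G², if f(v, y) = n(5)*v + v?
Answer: 10160640000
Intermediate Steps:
n(O) = -2 + O² (n(O) = O² - 2 = -2 + O²)
Z = √7 ≈ 2.6458
f(v, y) = 24*v (f(v, y) = (-2 + 5²)*v + v = (-2 + 25)*v + v = 23*v + v = 24*v)
z = 120*√7 (z = √7*(24*5) = √7*120 = 120*√7 ≈ 317.49)
G = 100800 (G = (120*√7)² = 100800)
G² = 100800² = 10160640000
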